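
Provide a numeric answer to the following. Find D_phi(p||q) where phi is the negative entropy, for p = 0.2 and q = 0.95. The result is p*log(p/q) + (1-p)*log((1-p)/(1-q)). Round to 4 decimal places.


Bregman divergence with negative entropy generator:
D = p*log(p/q) + (1-p)*log((1-p)/(1-q)).
p = 0.2, q = 0.95.
p*log(p/q) = 0.2*log(0.2/0.95) = -0.311629.
(1-p)*log((1-p)/(1-q)) = 0.8*log(0.8/0.05) = 2.218071.
D = -0.311629 + 2.218071 = 1.9064

1.9064


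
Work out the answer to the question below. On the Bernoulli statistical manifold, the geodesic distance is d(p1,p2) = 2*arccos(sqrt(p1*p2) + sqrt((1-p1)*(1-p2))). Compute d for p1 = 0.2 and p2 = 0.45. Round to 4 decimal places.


Geodesic distance on Bernoulli manifold:
d(p1,p2) = 2*arccos(sqrt(p1*p2) + sqrt((1-p1)*(1-p2))).
sqrt(p1*p2) = sqrt(0.2*0.45) = 0.3.
sqrt((1-p1)*(1-p2)) = sqrt(0.8*0.55) = 0.663325.
arg = 0.3 + 0.663325 = 0.963325.
d = 2*arccos(0.963325) = 0.5433

0.5433


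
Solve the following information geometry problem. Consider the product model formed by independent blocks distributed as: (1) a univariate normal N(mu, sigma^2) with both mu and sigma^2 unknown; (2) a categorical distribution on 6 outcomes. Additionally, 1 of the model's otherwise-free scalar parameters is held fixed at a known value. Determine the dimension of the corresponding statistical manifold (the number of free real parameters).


The dimension of a statistical manifold equals the number of free
(independent) real parameters of the model. For a product of independent
blocks the parameter counts add.
- normal (mu, sigma^2): 2.
- categorical on 6 outcomes (probabilities sum to 1): 6-1 = 5.
Total = 2 + 5 = 7.
1 parameter(s) fixed at known values: 7 - 1 = 6.
Dimension = 6

6


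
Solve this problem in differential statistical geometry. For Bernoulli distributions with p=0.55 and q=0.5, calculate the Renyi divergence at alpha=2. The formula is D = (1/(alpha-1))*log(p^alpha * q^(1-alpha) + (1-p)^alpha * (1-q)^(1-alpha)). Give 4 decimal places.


Renyi divergence of order alpha between Bernoulli distributions:
D = (1/(alpha-1))*log(p^alpha * q^(1-alpha) + (1-p)^alpha * (1-q)^(1-alpha)).
alpha = 2, p = 0.55, q = 0.5.
p^alpha * q^(1-alpha) = 0.55^2 * 0.5^-1 = 0.605.
(1-p)^alpha * (1-q)^(1-alpha) = 0.45^2 * 0.5^-1 = 0.405.
sum = 0.605 + 0.405 = 1.01.
D = (1/1)*log(1.01) = 0.0100

0.0100


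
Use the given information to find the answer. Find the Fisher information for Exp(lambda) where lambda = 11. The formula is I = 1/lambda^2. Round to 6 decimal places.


Fisher information for exponential: I(lambda) = 1/lambda^2.
lambda = 11, lambda^2 = 121.
I = 1/121 = 0.008264

0.008264


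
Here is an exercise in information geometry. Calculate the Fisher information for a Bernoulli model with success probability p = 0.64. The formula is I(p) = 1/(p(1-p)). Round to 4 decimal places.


For Bernoulli(p), Fisher information is I(p) = 1/(p*(1-p)).
p = 0.64, 1-p = 0.36.
p*(1-p) = 0.2304.
I(p) = 1/0.2304 = 4.3403

4.3403


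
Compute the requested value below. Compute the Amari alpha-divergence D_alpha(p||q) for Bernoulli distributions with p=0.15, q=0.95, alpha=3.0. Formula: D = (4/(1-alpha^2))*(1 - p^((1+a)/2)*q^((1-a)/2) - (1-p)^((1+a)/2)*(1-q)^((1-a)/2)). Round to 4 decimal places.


Amari alpha-divergence:
D = (4/(1-alpha^2))*(1 - p^((1+a)/2)*q^((1-a)/2) - (1-p)^((1+a)/2)*(1-q)^((1-a)/2)).
alpha = 3.0, p = 0.15, q = 0.95.
e1 = (1+alpha)/2 = 2.0, e2 = (1-alpha)/2 = -1.0.
t1 = p^e1 * q^e2 = 0.15^2.0 * 0.95^-1.0 = 0.023684.
t2 = (1-p)^e1 * (1-q)^e2 = 0.85^2.0 * 0.05^-1.0 = 14.45.
4/(1-alpha^2) = -0.5.
D = -0.5*(1 - 0.023684 - 14.45) = 6.7368

6.7368


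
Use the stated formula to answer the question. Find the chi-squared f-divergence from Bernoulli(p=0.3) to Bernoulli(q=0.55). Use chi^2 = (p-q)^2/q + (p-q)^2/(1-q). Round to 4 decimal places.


Chi-squared divergence between Bernoulli distributions:
chi^2 = (p-q)^2/q + (p-q)^2/(1-q).
p = 0.3, q = 0.55, p-q = -0.25.
(p-q)^2 = 0.0625.
term1 = 0.0625/0.55 = 0.113636.
term2 = 0.0625/0.45 = 0.138889.
chi^2 = 0.113636 + 0.138889 = 0.2525

0.2525


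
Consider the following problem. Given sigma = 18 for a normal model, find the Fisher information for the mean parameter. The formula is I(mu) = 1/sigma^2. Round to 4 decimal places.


The Fisher information for the mean of a normal distribution is I(mu) = 1/sigma^2.
sigma = 18, so sigma^2 = 324.
I(mu) = 1/324 = 0.0031

0.0031


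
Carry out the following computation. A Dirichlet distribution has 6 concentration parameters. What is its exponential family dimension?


Exponential family dimension calculation:
Dirichlet with 6 components has 6 natural parameters.

6


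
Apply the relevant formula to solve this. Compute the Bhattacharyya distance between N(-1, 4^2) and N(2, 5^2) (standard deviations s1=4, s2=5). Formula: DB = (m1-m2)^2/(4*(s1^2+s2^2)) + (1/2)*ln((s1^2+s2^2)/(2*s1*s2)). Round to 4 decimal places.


Bhattacharyya distance between two Gaussians:
DB = (m1-m2)^2/(4*(s1^2+s2^2)) + (1/2)*ln((s1^2+s2^2)/(2*s1*s2)).
(m1-m2)^2 = (-3)^2 = 9.
s1^2+s2^2 = 16 + 25 = 41.
term1 = 9/164 = 0.054878.
term2 = 0.5*ln(41/40.0) = 0.012346.
DB = 0.054878 + 0.012346 = 0.0672

0.0672


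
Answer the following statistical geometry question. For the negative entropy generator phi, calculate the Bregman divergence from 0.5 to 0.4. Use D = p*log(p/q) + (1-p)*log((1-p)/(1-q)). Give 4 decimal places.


Bregman divergence with negative entropy generator:
D = p*log(p/q) + (1-p)*log((1-p)/(1-q)).
p = 0.5, q = 0.4.
p*log(p/q) = 0.5*log(0.5/0.4) = 0.111572.
(1-p)*log((1-p)/(1-q)) = 0.5*log(0.5/0.6) = -0.091161.
D = 0.111572 + -0.091161 = 0.0204

0.0204


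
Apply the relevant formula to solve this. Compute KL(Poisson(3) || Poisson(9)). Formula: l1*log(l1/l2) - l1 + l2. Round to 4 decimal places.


KL divergence for Poisson:
KL = l1*log(l1/l2) - l1 + l2.
l1 = 3, l2 = 9.
log(3/9) = -1.098612.
l1*log(l1/l2) = 3 * -1.098612 = -3.295837.
KL = -3.295837 - 3 + 9 = 2.7042

2.7042


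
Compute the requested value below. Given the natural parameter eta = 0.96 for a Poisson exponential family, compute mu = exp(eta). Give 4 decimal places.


Expectation parameter for Poisson exponential family:
mu = exp(eta).
eta = 0.96.
mu = exp(0.96) = 2.6117

2.6117


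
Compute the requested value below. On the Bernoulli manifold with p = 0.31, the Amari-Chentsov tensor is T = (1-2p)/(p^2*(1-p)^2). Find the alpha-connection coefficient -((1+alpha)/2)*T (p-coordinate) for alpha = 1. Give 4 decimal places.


Skewness (Amari-Chentsov) tensor: T = (1-2p)/(p^2*(1-p)^2).
p = 0.31, 1-2p = 0.38, p^2 = 0.0961, (1-p)^2 = 0.4761.
T = 0.38/(0.0961 * 0.4761) = 8.305428.
In the p-coordinate, Gamma^(alpha) = Gamma^(0) - (alpha/2)*T with Gamma^(0) = (1/2)*g'(p) = -T/2,
so Gamma^(alpha) = -((1+alpha)/2)*T.
alpha = 1, -(1+alpha)/2 = -1.0.
Gamma = -1.0 * 8.305428 = -8.3054

-8.3054


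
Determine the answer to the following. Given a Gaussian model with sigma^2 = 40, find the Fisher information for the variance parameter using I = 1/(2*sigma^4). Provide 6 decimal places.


Fisher information for variance: I(sigma^2) = 1/(2*sigma^4).
sigma^2 = 40, so sigma^4 = 1600.
I = 1/(2*1600) = 1/3200 = 0.000313

0.000313


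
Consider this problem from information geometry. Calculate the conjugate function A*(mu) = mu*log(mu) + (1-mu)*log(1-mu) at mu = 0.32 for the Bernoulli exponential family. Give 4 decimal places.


Legendre transform for Bernoulli:
A*(mu) = mu*log(mu) + (1-mu)*log(1-mu).
mu = 0.32, 1-mu = 0.68.
mu*log(mu) = 0.32*log(0.32) = -0.364619.
(1-mu)*log(1-mu) = 0.68*log(0.68) = -0.26225.
A* = -0.364619 + -0.26225 = -0.6269

-0.6269


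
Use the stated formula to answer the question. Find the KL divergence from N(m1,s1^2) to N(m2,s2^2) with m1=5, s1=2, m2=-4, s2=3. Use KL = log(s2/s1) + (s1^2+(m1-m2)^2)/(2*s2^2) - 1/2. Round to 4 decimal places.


KL divergence between normal distributions:
KL = log(s2/s1) + (s1^2 + (m1-m2)^2)/(2*s2^2) - 1/2.
log(3/2) = 0.405465.
(2^2 + (5--4)^2)/(2*3^2) = (4 + 81)/18 = 4.722222.
KL = 0.405465 + 4.722222 - 0.5 = 4.6277

4.6277


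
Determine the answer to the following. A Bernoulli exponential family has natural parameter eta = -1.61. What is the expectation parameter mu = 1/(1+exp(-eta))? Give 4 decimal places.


Dual coordinate (expectation parameter) for Bernoulli:
mu = 1/(1+exp(-eta)).
eta = -1.61.
exp(-eta) = exp(1.61) = 5.002811.
mu = 1/(1+5.002811) = 0.1666

0.1666


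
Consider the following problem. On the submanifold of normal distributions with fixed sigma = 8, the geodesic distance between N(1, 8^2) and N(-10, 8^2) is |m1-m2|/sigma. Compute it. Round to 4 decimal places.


On the fixed-variance normal subfamily, geodesic distance = |m1-m2|/sigma.
|1 - -10| = 11.
sigma = 8.
d = 11/8 = 1.3750

1.3750


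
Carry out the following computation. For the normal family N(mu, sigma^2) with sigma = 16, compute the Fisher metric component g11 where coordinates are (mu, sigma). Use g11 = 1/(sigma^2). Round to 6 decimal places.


For the 2-parameter normal family, the Fisher metric has:
  g11 = 1/sigma^2, g22 = 2/sigma^2.
sigma = 16, sigma^2 = 256.
g11 = 0.003906

0.003906


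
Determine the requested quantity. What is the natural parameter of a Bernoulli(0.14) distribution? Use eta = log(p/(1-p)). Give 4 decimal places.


Natural parameter for Bernoulli: eta = log(p/(1-p)).
p = 0.14, 1-p = 0.86.
p/(1-p) = 0.162791.
eta = log(0.162791) = -1.8153

-1.8153


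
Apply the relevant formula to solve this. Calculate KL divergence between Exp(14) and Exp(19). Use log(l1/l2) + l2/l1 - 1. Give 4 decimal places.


KL divergence for exponential family:
KL = log(l1/l2) + l2/l1 - 1.
log(14/19) = -0.305382.
19/14 = 1.357143.
KL = -0.305382 + 1.357143 - 1 = 0.0518

0.0518


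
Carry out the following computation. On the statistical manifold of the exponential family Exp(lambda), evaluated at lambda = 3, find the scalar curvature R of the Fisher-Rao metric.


This family has a single free parameter, so its statistical manifold
is 1-dimensional. The Riemann curvature tensor of any 1-dimensional
Riemannian manifold vanishes identically, so R = 0.

0


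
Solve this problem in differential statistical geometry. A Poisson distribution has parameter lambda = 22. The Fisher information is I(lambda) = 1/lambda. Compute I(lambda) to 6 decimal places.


Fisher information for Poisson: I(lambda) = 1/lambda.
lambda = 22.
I(lambda) = 1/22 = 0.045455

0.045455


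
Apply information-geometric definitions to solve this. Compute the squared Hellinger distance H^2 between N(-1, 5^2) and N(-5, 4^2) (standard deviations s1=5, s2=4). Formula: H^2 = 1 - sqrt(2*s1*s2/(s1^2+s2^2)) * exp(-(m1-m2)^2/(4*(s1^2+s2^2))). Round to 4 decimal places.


Squared Hellinger distance for Gaussians:
H^2 = 1 - sqrt(2*s1*s2/(s1^2+s2^2)) * exp(-(m1-m2)^2/(4*(s1^2+s2^2))).
s1^2 = 25, s2^2 = 16, s1^2+s2^2 = 41.
sqrt(2*5*4/(41)) = 0.98773.
(m1-m2)^2 = (4)^2 = 16.
exp(-16/(4*41)) = exp(-0.097561) = 0.907047.
H^2 = 1 - 0.98773*0.907047 = 0.1041

0.1041


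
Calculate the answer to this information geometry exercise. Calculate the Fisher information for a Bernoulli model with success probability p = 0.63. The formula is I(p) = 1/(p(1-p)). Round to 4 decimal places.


For Bernoulli(p), Fisher information is I(p) = 1/(p*(1-p)).
p = 0.63, 1-p = 0.37.
p*(1-p) = 0.2331.
I(p) = 1/0.2331 = 4.2900

4.2900


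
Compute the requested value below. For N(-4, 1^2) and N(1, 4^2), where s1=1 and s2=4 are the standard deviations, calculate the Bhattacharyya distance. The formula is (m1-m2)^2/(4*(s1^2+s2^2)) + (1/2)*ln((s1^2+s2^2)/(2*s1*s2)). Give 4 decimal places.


Bhattacharyya distance between two Gaussians:
DB = (m1-m2)^2/(4*(s1^2+s2^2)) + (1/2)*ln((s1^2+s2^2)/(2*s1*s2)).
(m1-m2)^2 = (-5)^2 = 25.
s1^2+s2^2 = 1 + 16 = 17.
term1 = 25/68 = 0.367647.
term2 = 0.5*ln(17/8.0) = 0.376886.
DB = 0.367647 + 0.376886 = 0.7445

0.7445


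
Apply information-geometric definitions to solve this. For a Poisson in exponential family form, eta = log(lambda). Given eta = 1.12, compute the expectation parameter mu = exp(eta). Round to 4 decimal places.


Expectation parameter for Poisson exponential family:
mu = exp(eta).
eta = 1.12.
mu = exp(1.12) = 3.0649

3.0649


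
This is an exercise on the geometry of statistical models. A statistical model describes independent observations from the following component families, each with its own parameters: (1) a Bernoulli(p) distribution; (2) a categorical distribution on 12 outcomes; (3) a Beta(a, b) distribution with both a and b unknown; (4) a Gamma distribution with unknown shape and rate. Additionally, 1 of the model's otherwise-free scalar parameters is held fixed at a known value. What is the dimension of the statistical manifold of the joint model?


The dimension of a statistical manifold equals the number of free
(independent) real parameters of the model. For a product of independent
blocks the parameter counts add.
- Bernoulli (p): 1.
- categorical on 12 outcomes (probabilities sum to 1): 12-1 = 11.
- Beta (a, b): 2.
- Gamma (shape, rate): 2.
Total = 1 + 11 + 2 + 2 = 16.
1 parameter(s) fixed at known values: 16 - 1 = 15.
Dimension = 15

15


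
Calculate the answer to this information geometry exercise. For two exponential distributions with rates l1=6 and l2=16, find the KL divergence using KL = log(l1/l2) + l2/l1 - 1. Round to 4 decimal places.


KL divergence for exponential family:
KL = log(l1/l2) + l2/l1 - 1.
log(6/16) = -0.980829.
16/6 = 2.666667.
KL = -0.980829 + 2.666667 - 1 = 0.6858

0.6858


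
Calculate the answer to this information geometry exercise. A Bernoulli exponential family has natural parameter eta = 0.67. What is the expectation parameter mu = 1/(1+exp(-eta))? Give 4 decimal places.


Dual coordinate (expectation parameter) for Bernoulli:
mu = 1/(1+exp(-eta)).
eta = 0.67.
exp(-eta) = exp(-0.67) = 0.511709.
mu = 1/(1+0.511709) = 0.6615

0.6615


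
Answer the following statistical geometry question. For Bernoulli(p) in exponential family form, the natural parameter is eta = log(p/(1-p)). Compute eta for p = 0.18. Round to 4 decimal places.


Natural parameter for Bernoulli: eta = log(p/(1-p)).
p = 0.18, 1-p = 0.82.
p/(1-p) = 0.219512.
eta = log(0.219512) = -1.5163

-1.5163


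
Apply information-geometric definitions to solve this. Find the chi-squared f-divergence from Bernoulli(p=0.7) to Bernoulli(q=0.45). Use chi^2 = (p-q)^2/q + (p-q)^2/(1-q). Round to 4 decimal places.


Chi-squared divergence between Bernoulli distributions:
chi^2 = (p-q)^2/q + (p-q)^2/(1-q).
p = 0.7, q = 0.45, p-q = 0.25.
(p-q)^2 = 0.0625.
term1 = 0.0625/0.45 = 0.138889.
term2 = 0.0625/0.55 = 0.113636.
chi^2 = 0.138889 + 0.113636 = 0.2525

0.2525


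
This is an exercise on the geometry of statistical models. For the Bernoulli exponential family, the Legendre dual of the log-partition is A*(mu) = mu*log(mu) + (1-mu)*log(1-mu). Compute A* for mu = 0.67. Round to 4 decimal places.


Legendre transform for Bernoulli:
A*(mu) = mu*log(mu) + (1-mu)*log(1-mu).
mu = 0.67, 1-mu = 0.33.
mu*log(mu) = 0.67*log(0.67) = -0.26832.
(1-mu)*log(1-mu) = 0.33*log(0.33) = -0.365859.
A* = -0.26832 + -0.365859 = -0.6342

-0.6342


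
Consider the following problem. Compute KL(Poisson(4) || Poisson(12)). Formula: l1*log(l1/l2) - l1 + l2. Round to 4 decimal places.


KL divergence for Poisson:
KL = l1*log(l1/l2) - l1 + l2.
l1 = 4, l2 = 12.
log(4/12) = -1.098612.
l1*log(l1/l2) = 4 * -1.098612 = -4.394449.
KL = -4.394449 - 4 + 12 = 3.6056

3.6056


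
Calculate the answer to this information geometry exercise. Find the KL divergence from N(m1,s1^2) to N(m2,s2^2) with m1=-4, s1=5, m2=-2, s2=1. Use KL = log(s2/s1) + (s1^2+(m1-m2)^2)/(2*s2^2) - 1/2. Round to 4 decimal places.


KL divergence between normal distributions:
KL = log(s2/s1) + (s1^2 + (m1-m2)^2)/(2*s2^2) - 1/2.
log(1/5) = -1.609438.
(5^2 + (-4--2)^2)/(2*1^2) = (25 + 4)/2 = 14.5.
KL = -1.609438 + 14.5 - 0.5 = 12.3906

12.3906


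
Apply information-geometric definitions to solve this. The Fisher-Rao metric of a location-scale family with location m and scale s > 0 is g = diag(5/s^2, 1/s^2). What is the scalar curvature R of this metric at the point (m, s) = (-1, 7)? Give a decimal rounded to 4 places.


The metric has the form g = (A dm^2 + B ds^2)/s^2 with A = 5, B = 1.
Substitute u = sqrt(A/B)*m: g = B*(du^2 + ds^2)/s^2, i.e. B times the
Poincare upper half-plane metric, which has constant Gaussian curvature -1.
Scaling a 2D metric by a constant c divides the Gaussian curvature by c,
so K = -1/B = -1/(1) = -1.0000 everywhere (the point (m, s) = (-1, 7) is irrelevant:
the curvature is constant).
Scalar curvature in dimension 2: R = 2K = -2/(1) = -2.0000.

-2.0000


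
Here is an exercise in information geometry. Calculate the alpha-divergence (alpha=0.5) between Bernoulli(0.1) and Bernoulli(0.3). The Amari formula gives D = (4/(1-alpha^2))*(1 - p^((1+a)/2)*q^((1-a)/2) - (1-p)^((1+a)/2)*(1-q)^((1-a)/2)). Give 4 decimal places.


Amari alpha-divergence:
D = (4/(1-alpha^2))*(1 - p^((1+a)/2)*q^((1-a)/2) - (1-p)^((1+a)/2)*(1-q)^((1-a)/2)).
alpha = 0.5, p = 0.1, q = 0.3.
e1 = (1+alpha)/2 = 0.75, e2 = (1-alpha)/2 = 0.25.
t1 = p^e1 * q^e2 = 0.1^0.75 * 0.3^0.25 = 0.131607.
t2 = (1-p)^e1 * (1-q)^e2 = 0.9^0.75 * 0.7^0.25 = 0.845194.
4/(1-alpha^2) = 5.333333.
D = 5.333333*(1 - 0.131607 - 0.845194) = 0.1237

0.1237


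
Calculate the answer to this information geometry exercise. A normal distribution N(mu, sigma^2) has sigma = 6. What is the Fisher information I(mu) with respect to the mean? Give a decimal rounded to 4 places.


The Fisher information for the mean of a normal distribution is I(mu) = 1/sigma^2.
sigma = 6, so sigma^2 = 36.
I(mu) = 1/36 = 0.0278

0.0278


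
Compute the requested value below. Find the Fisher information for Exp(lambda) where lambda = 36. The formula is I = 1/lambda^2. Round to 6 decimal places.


Fisher information for exponential: I(lambda) = 1/lambda^2.
lambda = 36, lambda^2 = 1296.
I = 1/1296 = 0.000772

0.000772


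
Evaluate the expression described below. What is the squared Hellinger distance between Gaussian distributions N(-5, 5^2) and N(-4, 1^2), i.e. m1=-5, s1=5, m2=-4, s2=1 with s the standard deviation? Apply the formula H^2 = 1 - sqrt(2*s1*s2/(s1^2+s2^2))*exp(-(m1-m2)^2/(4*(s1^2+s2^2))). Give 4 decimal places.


Squared Hellinger distance for Gaussians:
H^2 = 1 - sqrt(2*s1*s2/(s1^2+s2^2)) * exp(-(m1-m2)^2/(4*(s1^2+s2^2))).
s1^2 = 25, s2^2 = 1, s1^2+s2^2 = 26.
sqrt(2*5*1/(26)) = 0.620174.
(m1-m2)^2 = (-1)^2 = 1.
exp(-1/(4*26)) = exp(-0.009615) = 0.990431.
H^2 = 1 - 0.620174*0.990431 = 0.3858

0.3858


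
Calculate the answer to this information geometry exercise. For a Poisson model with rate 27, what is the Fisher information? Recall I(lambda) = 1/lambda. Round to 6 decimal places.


Fisher information for Poisson: I(lambda) = 1/lambda.
lambda = 27.
I(lambda) = 1/27 = 0.037037

0.037037


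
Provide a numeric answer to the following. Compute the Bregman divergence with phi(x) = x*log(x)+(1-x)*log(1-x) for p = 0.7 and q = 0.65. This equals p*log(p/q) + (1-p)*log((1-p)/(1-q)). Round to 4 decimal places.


Bregman divergence with negative entropy generator:
D = p*log(p/q) + (1-p)*log((1-p)/(1-q)).
p = 0.7, q = 0.65.
p*log(p/q) = 0.7*log(0.7/0.65) = 0.051876.
(1-p)*log((1-p)/(1-q)) = 0.3*log(0.3/0.35) = -0.046245.
D = 0.051876 + -0.046245 = 0.0056

0.0056


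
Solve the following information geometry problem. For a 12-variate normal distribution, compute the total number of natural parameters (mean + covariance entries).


Exponential family dimension calculation:
For 12-dim MVN: mean has 12 params, covariance has 12*13/2 = 78 unique entries.
Total dim = 12 + 78 = 90.

90


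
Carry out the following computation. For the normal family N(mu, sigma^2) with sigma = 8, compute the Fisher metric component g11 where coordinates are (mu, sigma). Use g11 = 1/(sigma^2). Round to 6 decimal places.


For the 2-parameter normal family, the Fisher metric has:
  g11 = 1/sigma^2, g22 = 2/sigma^2.
sigma = 8, sigma^2 = 64.
g11 = 0.015625

0.015625


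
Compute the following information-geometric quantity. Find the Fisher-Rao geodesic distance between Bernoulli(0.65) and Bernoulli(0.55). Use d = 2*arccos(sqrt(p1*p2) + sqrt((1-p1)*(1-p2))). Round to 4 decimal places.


Geodesic distance on Bernoulli manifold:
d(p1,p2) = 2*arccos(sqrt(p1*p2) + sqrt((1-p1)*(1-p2))).
sqrt(p1*p2) = sqrt(0.65*0.55) = 0.597913.
sqrt((1-p1)*(1-p2)) = sqrt(0.35*0.45) = 0.396863.
arg = 0.597913 + 0.396863 = 0.994776.
d = 2*arccos(0.994776) = 0.2045

0.2045


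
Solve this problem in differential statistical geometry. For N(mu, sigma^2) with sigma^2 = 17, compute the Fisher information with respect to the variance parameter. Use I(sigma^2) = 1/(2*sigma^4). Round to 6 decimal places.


Fisher information for variance: I(sigma^2) = 1/(2*sigma^4).
sigma^2 = 17, so sigma^4 = 289.
I = 1/(2*289) = 1/578 = 0.001730

0.001730


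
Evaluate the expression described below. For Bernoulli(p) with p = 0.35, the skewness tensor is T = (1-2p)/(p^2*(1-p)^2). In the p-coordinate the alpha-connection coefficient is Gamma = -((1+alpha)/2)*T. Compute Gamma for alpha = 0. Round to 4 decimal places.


Skewness (Amari-Chentsov) tensor: T = (1-2p)/(p^2*(1-p)^2).
p = 0.35, 1-2p = 0.3, p^2 = 0.1225, (1-p)^2 = 0.4225.
T = 0.3/(0.1225 * 0.4225) = 5.796401.
In the p-coordinate, Gamma^(alpha) = Gamma^(0) - (alpha/2)*T with Gamma^(0) = (1/2)*g'(p) = -T/2,
so Gamma^(alpha) = -((1+alpha)/2)*T.
alpha = 0, -(1+alpha)/2 = -0.5.
Gamma = -0.5 * 5.796401 = -2.8982

-2.8982


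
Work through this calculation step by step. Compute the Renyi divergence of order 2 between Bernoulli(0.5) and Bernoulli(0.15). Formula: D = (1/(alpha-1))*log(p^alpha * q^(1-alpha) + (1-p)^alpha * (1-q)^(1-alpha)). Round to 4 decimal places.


Renyi divergence of order alpha between Bernoulli distributions:
D = (1/(alpha-1))*log(p^alpha * q^(1-alpha) + (1-p)^alpha * (1-q)^(1-alpha)).
alpha = 2, p = 0.5, q = 0.15.
p^alpha * q^(1-alpha) = 0.5^2 * 0.15^-1 = 1.666667.
(1-p)^alpha * (1-q)^(1-alpha) = 0.5^2 * 0.85^-1 = 0.294118.
sum = 1.666667 + 0.294118 = 1.960784.
D = (1/1)*log(1.960784) = 0.6733

0.6733


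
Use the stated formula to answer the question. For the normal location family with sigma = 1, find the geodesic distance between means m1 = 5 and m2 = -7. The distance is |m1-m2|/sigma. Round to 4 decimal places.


On the fixed-variance normal subfamily, geodesic distance = |m1-m2|/sigma.
|5 - -7| = 12.
sigma = 1.
d = 12/1 = 12.0000

12.0000


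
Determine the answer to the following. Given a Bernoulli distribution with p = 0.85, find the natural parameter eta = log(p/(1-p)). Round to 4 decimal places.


Natural parameter for Bernoulli: eta = log(p/(1-p)).
p = 0.85, 1-p = 0.15.
p/(1-p) = 5.666667.
eta = log(5.666667) = 1.7346

1.7346


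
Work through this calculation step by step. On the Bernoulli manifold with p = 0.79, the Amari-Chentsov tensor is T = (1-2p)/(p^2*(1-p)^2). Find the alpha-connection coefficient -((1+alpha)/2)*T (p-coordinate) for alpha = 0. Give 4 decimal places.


Skewness (Amari-Chentsov) tensor: T = (1-2p)/(p^2*(1-p)^2).
p = 0.79, 1-2p = -0.58, p^2 = 0.6241, (1-p)^2 = 0.0441.
T = -0.58/(0.6241 * 0.0441) = -21.07343.
In the p-coordinate, Gamma^(alpha) = Gamma^(0) - (alpha/2)*T with Gamma^(0) = (1/2)*g'(p) = -T/2,
so Gamma^(alpha) = -((1+alpha)/2)*T.
alpha = 0, -(1+alpha)/2 = -0.5.
Gamma = -0.5 * -21.07343 = 10.5367

10.5367


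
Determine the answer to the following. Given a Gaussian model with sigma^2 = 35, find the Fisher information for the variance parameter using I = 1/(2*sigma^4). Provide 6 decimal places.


Fisher information for variance: I(sigma^2) = 1/(2*sigma^4).
sigma^2 = 35, so sigma^4 = 1225.
I = 1/(2*1225) = 1/2450 = 0.000408

0.000408


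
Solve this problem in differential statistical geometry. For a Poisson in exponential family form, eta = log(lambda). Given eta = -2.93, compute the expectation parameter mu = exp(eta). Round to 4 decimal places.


Expectation parameter for Poisson exponential family:
mu = exp(eta).
eta = -2.93.
mu = exp(-2.93) = 0.0534

0.0534


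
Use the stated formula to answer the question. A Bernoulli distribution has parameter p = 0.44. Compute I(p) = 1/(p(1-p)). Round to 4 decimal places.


For Bernoulli(p), Fisher information is I(p) = 1/(p*(1-p)).
p = 0.44, 1-p = 0.56.
p*(1-p) = 0.2464.
I(p) = 1/0.2464 = 4.0584

4.0584


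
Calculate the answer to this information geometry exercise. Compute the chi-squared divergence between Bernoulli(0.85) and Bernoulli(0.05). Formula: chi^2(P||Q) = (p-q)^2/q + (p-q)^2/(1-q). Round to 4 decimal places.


Chi-squared divergence between Bernoulli distributions:
chi^2 = (p-q)^2/q + (p-q)^2/(1-q).
p = 0.85, q = 0.05, p-q = 0.8.
(p-q)^2 = 0.64.
term1 = 0.64/0.05 = 12.8.
term2 = 0.64/0.95 = 0.673684.
chi^2 = 12.8 + 0.673684 = 13.4737

13.4737


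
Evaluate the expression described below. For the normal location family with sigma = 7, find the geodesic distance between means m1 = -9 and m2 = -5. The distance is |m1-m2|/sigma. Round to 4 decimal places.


On the fixed-variance normal subfamily, geodesic distance = |m1-m2|/sigma.
|-9 - -5| = 4.
sigma = 7.
d = 4/7 = 0.5714

0.5714


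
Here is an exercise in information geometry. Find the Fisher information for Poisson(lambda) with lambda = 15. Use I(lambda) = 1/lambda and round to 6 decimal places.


Fisher information for Poisson: I(lambda) = 1/lambda.
lambda = 15.
I(lambda) = 1/15 = 0.066667

0.066667


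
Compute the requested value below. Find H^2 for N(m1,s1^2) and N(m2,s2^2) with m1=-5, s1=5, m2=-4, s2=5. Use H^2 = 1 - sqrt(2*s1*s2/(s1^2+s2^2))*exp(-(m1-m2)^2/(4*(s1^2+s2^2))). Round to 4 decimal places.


Squared Hellinger distance for Gaussians:
H^2 = 1 - sqrt(2*s1*s2/(s1^2+s2^2)) * exp(-(m1-m2)^2/(4*(s1^2+s2^2))).
s1^2 = 25, s2^2 = 25, s1^2+s2^2 = 50.
sqrt(2*5*5/(50)) = 1.0.
(m1-m2)^2 = (-1)^2 = 1.
exp(-1/(4*50)) = exp(-0.005) = 0.995012.
H^2 = 1 - 1.0*0.995012 = 0.0050

0.0050


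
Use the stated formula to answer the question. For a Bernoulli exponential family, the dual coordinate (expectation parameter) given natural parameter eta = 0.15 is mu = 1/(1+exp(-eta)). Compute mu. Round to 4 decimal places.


Dual coordinate (expectation parameter) for Bernoulli:
mu = 1/(1+exp(-eta)).
eta = 0.15.
exp(-eta) = exp(-0.15) = 0.860708.
mu = 1/(1+0.860708) = 0.5374

0.5374


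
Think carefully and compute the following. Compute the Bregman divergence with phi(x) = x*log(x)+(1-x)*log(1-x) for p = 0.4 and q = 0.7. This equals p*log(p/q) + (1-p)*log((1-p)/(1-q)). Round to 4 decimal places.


Bregman divergence with negative entropy generator:
D = p*log(p/q) + (1-p)*log((1-p)/(1-q)).
p = 0.4, q = 0.7.
p*log(p/q) = 0.4*log(0.4/0.7) = -0.223846.
(1-p)*log((1-p)/(1-q)) = 0.6*log(0.6/0.3) = 0.415888.
D = -0.223846 + 0.415888 = 0.1920

0.1920


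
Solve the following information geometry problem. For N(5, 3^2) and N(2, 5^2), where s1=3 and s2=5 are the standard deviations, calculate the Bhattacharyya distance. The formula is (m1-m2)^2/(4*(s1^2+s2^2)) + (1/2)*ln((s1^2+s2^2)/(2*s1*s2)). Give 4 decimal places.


Bhattacharyya distance between two Gaussians:
DB = (m1-m2)^2/(4*(s1^2+s2^2)) + (1/2)*ln((s1^2+s2^2)/(2*s1*s2)).
(m1-m2)^2 = (3)^2 = 9.
s1^2+s2^2 = 9 + 25 = 34.
term1 = 9/136 = 0.066176.
term2 = 0.5*ln(34/30.0) = 0.062582.
DB = 0.066176 + 0.062582 = 0.1288

0.1288


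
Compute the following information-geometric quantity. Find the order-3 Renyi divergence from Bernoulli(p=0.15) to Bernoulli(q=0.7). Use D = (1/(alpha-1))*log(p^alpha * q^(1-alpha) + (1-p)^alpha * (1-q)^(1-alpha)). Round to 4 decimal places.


Renyi divergence of order alpha between Bernoulli distributions:
D = (1/(alpha-1))*log(p^alpha * q^(1-alpha) + (1-p)^alpha * (1-q)^(1-alpha)).
alpha = 3, p = 0.15, q = 0.7.
p^alpha * q^(1-alpha) = 0.15^3 * 0.7^-2 = 0.006888.
(1-p)^alpha * (1-q)^(1-alpha) = 0.85^3 * 0.3^-2 = 6.823611.
sum = 0.006888 + 6.823611 = 6.830499.
D = (1/2)*log(6.830499) = 0.9607

0.9607


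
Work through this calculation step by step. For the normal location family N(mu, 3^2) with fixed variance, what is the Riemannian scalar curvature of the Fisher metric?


This family has a single free parameter, so its statistical manifold
is 1-dimensional. The Riemann curvature tensor of any 1-dimensional
Riemannian manifold vanishes identically, so R = 0.

0


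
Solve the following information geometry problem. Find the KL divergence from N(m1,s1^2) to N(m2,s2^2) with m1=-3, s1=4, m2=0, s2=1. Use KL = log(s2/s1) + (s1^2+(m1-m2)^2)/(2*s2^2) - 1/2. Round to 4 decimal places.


KL divergence between normal distributions:
KL = log(s2/s1) + (s1^2 + (m1-m2)^2)/(2*s2^2) - 1/2.
log(1/4) = -1.386294.
(4^2 + (-3-0)^2)/(2*1^2) = (16 + 9)/2 = 12.5.
KL = -1.386294 + 12.5 - 0.5 = 10.6137

10.6137


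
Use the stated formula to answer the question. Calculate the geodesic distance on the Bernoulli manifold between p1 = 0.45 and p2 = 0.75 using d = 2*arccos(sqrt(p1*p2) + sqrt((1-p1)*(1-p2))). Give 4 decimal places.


Geodesic distance on Bernoulli manifold:
d(p1,p2) = 2*arccos(sqrt(p1*p2) + sqrt((1-p1)*(1-p2))).
sqrt(p1*p2) = sqrt(0.45*0.75) = 0.580948.
sqrt((1-p1)*(1-p2)) = sqrt(0.55*0.25) = 0.37081.
arg = 0.580948 + 0.37081 = 0.951757.
d = 2*arccos(0.951757) = 0.6238

0.6238


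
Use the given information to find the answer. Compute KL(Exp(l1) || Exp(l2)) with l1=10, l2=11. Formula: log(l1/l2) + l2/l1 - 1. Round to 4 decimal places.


KL divergence for exponential family:
KL = log(l1/l2) + l2/l1 - 1.
log(10/11) = -0.09531.
11/10 = 1.1.
KL = -0.09531 + 1.1 - 1 = 0.0047

0.0047


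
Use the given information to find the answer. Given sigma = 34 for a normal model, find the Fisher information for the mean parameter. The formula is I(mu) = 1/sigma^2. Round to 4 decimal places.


The Fisher information for the mean of a normal distribution is I(mu) = 1/sigma^2.
sigma = 34, so sigma^2 = 1156.
I(mu) = 1/1156 = 0.0009

0.0009


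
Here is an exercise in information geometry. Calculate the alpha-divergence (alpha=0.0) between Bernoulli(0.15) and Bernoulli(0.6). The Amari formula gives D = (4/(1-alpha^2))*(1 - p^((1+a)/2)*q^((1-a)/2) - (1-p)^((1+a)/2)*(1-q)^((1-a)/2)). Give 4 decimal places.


Amari alpha-divergence:
D = (4/(1-alpha^2))*(1 - p^((1+a)/2)*q^((1-a)/2) - (1-p)^((1+a)/2)*(1-q)^((1-a)/2)).
alpha = 0.0, p = 0.15, q = 0.6.
e1 = (1+alpha)/2 = 0.5, e2 = (1-alpha)/2 = 0.5.
t1 = p^e1 * q^e2 = 0.15^0.5 * 0.6^0.5 = 0.3.
t2 = (1-p)^e1 * (1-q)^e2 = 0.85^0.5 * 0.4^0.5 = 0.583095.
4/(1-alpha^2) = 4.0.
D = 4.0*(1 - 0.3 - 0.583095) = 0.4676

0.4676


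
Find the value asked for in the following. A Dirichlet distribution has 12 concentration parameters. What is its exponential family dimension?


Exponential family dimension calculation:
Dirichlet with 12 components has 12 natural parameters.

12


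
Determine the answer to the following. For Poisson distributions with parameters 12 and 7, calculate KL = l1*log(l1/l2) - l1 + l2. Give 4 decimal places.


KL divergence for Poisson:
KL = l1*log(l1/l2) - l1 + l2.
l1 = 12, l2 = 7.
log(12/7) = 0.538997.
l1*log(l1/l2) = 12 * 0.538997 = 6.467958.
KL = 6.467958 - 12 + 7 = 1.4680

1.4680


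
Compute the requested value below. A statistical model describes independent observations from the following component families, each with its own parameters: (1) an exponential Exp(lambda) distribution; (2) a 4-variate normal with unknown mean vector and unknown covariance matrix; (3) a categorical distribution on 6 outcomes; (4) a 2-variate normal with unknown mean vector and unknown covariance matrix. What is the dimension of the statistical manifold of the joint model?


The dimension of a statistical manifold equals the number of free
(independent) real parameters of the model. For a product of independent
blocks the parameter counts add.
- exponential (lambda): 1.
- 4-variate normal: 4 (mean) + 4*5/2 = 10 (symmetric covariance) = 14.
- categorical on 6 outcomes (probabilities sum to 1): 6-1 = 5.
- 2-variate normal: 2 (mean) + 2*3/2 = 3 (symmetric covariance) = 5.
Total = 1 + 14 + 5 + 5 = 25.
Dimension = 25

25


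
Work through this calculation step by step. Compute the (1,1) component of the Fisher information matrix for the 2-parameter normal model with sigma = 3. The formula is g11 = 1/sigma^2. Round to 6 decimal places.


For the 2-parameter normal family, the Fisher metric has:
  g11 = 1/sigma^2, g22 = 2/sigma^2.
sigma = 3, sigma^2 = 9.
g11 = 0.111111

0.111111


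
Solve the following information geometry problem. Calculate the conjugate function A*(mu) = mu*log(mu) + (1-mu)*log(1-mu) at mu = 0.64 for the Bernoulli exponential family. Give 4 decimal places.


Legendre transform for Bernoulli:
A*(mu) = mu*log(mu) + (1-mu)*log(1-mu).
mu = 0.64, 1-mu = 0.36.
mu*log(mu) = 0.64*log(0.64) = -0.285624.
(1-mu)*log(1-mu) = 0.36*log(0.36) = -0.367794.
A* = -0.285624 + -0.367794 = -0.6534

-0.6534


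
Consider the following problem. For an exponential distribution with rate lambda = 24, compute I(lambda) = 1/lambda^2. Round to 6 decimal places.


Fisher information for exponential: I(lambda) = 1/lambda^2.
lambda = 24, lambda^2 = 576.
I = 1/576 = 0.001736

0.001736


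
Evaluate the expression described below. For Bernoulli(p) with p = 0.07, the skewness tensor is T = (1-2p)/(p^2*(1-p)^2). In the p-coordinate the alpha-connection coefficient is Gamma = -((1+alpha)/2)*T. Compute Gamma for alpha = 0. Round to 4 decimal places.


Skewness (Amari-Chentsov) tensor: T = (1-2p)/(p^2*(1-p)^2).
p = 0.07, 1-2p = 0.86, p^2 = 0.0049, (1-p)^2 = 0.8649.
T = 0.86/(0.0049 * 0.8649) = 202.92543.
In the p-coordinate, Gamma^(alpha) = Gamma^(0) - (alpha/2)*T with Gamma^(0) = (1/2)*g'(p) = -T/2,
so Gamma^(alpha) = -((1+alpha)/2)*T.
alpha = 0, -(1+alpha)/2 = -0.5.
Gamma = -0.5 * 202.92543 = -101.4627

-101.4627


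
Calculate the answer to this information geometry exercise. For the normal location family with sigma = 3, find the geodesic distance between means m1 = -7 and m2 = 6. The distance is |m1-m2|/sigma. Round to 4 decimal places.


On the fixed-variance normal subfamily, geodesic distance = |m1-m2|/sigma.
|-7 - 6| = 13.
sigma = 3.
d = 13/3 = 4.3333

4.3333


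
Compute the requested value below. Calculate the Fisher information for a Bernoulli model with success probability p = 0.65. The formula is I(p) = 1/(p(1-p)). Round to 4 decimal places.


For Bernoulli(p), Fisher information is I(p) = 1/(p*(1-p)).
p = 0.65, 1-p = 0.35.
p*(1-p) = 0.2275.
I(p) = 1/0.2275 = 4.3956

4.3956


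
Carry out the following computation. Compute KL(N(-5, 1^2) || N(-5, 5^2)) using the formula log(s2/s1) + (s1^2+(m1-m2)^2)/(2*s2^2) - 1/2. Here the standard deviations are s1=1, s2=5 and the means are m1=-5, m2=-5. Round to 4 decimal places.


KL divergence between normal distributions:
KL = log(s2/s1) + (s1^2 + (m1-m2)^2)/(2*s2^2) - 1/2.
log(5/1) = 1.609438.
(1^2 + (-5--5)^2)/(2*5^2) = (1 + 0)/50 = 0.02.
KL = 1.609438 + 0.02 - 0.5 = 1.1294

1.1294


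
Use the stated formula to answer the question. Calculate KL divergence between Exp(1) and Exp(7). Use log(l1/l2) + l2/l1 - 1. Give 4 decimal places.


KL divergence for exponential family:
KL = log(l1/l2) + l2/l1 - 1.
log(1/7) = -1.94591.
7/1 = 7.0.
KL = -1.94591 + 7.0 - 1 = 4.0541

4.0541


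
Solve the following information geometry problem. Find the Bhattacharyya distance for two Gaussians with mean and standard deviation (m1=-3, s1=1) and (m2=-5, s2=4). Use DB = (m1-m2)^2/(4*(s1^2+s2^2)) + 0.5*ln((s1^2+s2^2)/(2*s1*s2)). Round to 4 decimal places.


Bhattacharyya distance between two Gaussians:
DB = (m1-m2)^2/(4*(s1^2+s2^2)) + (1/2)*ln((s1^2+s2^2)/(2*s1*s2)).
(m1-m2)^2 = (2)^2 = 4.
s1^2+s2^2 = 1 + 16 = 17.
term1 = 4/68 = 0.058824.
term2 = 0.5*ln(17/8.0) = 0.376886.
DB = 0.058824 + 0.376886 = 0.4357

0.4357


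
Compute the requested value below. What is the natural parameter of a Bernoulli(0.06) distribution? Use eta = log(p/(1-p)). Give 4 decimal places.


Natural parameter for Bernoulli: eta = log(p/(1-p)).
p = 0.06, 1-p = 0.94.
p/(1-p) = 0.06383.
eta = log(0.06383) = -2.7515

-2.7515


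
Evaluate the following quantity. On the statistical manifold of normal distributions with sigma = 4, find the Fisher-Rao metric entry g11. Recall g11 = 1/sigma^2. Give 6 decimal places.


For the 2-parameter normal family, the Fisher metric has:
  g11 = 1/sigma^2, g22 = 2/sigma^2.
sigma = 4, sigma^2 = 16.
g11 = 0.062500

0.062500


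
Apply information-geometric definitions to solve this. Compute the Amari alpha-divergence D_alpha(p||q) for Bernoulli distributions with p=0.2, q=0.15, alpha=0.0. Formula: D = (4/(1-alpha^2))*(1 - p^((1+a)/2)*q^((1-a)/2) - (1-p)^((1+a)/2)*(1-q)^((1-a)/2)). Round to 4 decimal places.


Amari alpha-divergence:
D = (4/(1-alpha^2))*(1 - p^((1+a)/2)*q^((1-a)/2) - (1-p)^((1+a)/2)*(1-q)^((1-a)/2)).
alpha = 0.0, p = 0.2, q = 0.15.
e1 = (1+alpha)/2 = 0.5, e2 = (1-alpha)/2 = 0.5.
t1 = p^e1 * q^e2 = 0.2^0.5 * 0.15^0.5 = 0.173205.
t2 = (1-p)^e1 * (1-q)^e2 = 0.8^0.5 * 0.85^0.5 = 0.824621.
4/(1-alpha^2) = 4.0.
D = 4.0*(1 - 0.173205 - 0.824621) = 0.0087

0.0087


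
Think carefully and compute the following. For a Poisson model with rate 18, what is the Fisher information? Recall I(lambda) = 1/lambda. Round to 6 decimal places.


Fisher information for Poisson: I(lambda) = 1/lambda.
lambda = 18.
I(lambda) = 1/18 = 0.055556

0.055556


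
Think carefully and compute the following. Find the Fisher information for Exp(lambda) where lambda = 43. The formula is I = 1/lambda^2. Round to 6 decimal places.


Fisher information for exponential: I(lambda) = 1/lambda^2.
lambda = 43, lambda^2 = 1849.
I = 1/1849 = 0.000541

0.000541


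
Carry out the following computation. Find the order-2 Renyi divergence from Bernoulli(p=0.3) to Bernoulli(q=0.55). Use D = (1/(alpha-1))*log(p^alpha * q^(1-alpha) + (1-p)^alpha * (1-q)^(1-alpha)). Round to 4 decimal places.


Renyi divergence of order alpha between Bernoulli distributions:
D = (1/(alpha-1))*log(p^alpha * q^(1-alpha) + (1-p)^alpha * (1-q)^(1-alpha)).
alpha = 2, p = 0.3, q = 0.55.
p^alpha * q^(1-alpha) = 0.3^2 * 0.55^-1 = 0.163636.
(1-p)^alpha * (1-q)^(1-alpha) = 0.7^2 * 0.45^-1 = 1.088889.
sum = 0.163636 + 1.088889 = 1.252525.
D = (1/1)*log(1.252525) = 0.2252

0.2252


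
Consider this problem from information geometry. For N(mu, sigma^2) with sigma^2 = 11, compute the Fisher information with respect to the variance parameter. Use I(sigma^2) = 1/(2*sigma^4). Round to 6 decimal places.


Fisher information for variance: I(sigma^2) = 1/(2*sigma^4).
sigma^2 = 11, so sigma^4 = 121.
I = 1/(2*121) = 1/242 = 0.004132

0.004132


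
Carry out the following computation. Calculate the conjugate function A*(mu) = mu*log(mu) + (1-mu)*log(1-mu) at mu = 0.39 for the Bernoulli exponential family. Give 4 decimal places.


Legendre transform for Bernoulli:
A*(mu) = mu*log(mu) + (1-mu)*log(1-mu).
mu = 0.39, 1-mu = 0.61.
mu*log(mu) = 0.39*log(0.39) = -0.367227.
(1-mu)*log(1-mu) = 0.61*log(0.61) = -0.301521.
A* = -0.367227 + -0.301521 = -0.6687

-0.6687


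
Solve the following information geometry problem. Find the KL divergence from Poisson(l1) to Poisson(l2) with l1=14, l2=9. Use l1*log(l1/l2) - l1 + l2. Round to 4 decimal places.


KL divergence for Poisson:
KL = l1*log(l1/l2) - l1 + l2.
l1 = 14, l2 = 9.
log(14/9) = 0.441833.
l1*log(l1/l2) = 14 * 0.441833 = 6.185659.
KL = 6.185659 - 14 + 9 = 1.1857

1.1857


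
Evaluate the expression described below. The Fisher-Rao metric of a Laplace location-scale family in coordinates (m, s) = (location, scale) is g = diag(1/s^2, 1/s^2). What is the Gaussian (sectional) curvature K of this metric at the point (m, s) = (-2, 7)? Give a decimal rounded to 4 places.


The metric has the form g = (A dm^2 + B ds^2)/s^2 with A = 1, B = 1.
Substitute u = sqrt(A/B)*m: g = B*(du^2 + ds^2)/s^2, i.e. B times the
Poincare upper half-plane metric, which has constant Gaussian curvature -1.
Scaling a 2D metric by a constant c divides the Gaussian curvature by c,
so K = -1/B = -1/(1) = -1.0000 everywhere (the point (m, s) = (-2, 7) is irrelevant:
the curvature is constant).
The requested Gaussian curvature is K = -1.0000.

-1.0000
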